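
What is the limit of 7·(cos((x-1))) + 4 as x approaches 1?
Direct substitution at x = 1 gives 11.

Final answer: 11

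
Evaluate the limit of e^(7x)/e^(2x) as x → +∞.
This is an ∞/∞ indeterminate form as x → +∞.
Rewrite e^(7x)/e^(2x) = e^((7−2)x) = e^(5x); the exponent coefficient is 5 > 0 so e^(5x) → ∞.
Limit = ∞.

Final answer: ∞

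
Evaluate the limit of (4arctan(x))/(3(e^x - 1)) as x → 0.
Both numerator and denominator → 0 as x → 0; this is a 0/0 indeterminate form.
Expand each to leading order near x = 0: numerator ~ 4·x, denominator ~ 3·x.
The limit of the ratio is 4/3.

Final answer: 4/3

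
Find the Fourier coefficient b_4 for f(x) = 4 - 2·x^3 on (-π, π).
b_4 = (1/π) ∫_{-π}^{π} f(x)·sin(4x) dx.
Evaluate the integral (use parity and integration by parts as needed): b_4 = -3/8 + π^2.

Final answer: -3/8 + π^2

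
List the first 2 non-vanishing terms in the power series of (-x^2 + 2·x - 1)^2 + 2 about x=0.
3 - 4·x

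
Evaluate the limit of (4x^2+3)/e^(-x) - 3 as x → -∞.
The quotient is an ∞/∞ indeterminate form as x → -∞.
Compare growth rates of the dominant terms (exponentials ≫ polynomials ≫ logarithms), or apply L'Hôpital's rule; the quotient → 0.
Adding the constant: 0 - 3 = -3. Limit = -3.

Final answer: -3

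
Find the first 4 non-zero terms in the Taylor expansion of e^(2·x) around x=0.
4·x^3/3 + 2·x^2 + 2·x + 1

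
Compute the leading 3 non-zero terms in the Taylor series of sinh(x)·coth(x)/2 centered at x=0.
x^4/48 + x^2/4 + 1/2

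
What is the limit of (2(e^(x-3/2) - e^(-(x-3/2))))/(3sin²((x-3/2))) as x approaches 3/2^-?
Both numerator and denominator → 0 as x → 3/2^-; this is a 0/0 indeterminate form.
Expand each to leading order near x = 3/2: numerator ~ 4·(x - 3/2), denominator ~ 3·(x - 3/2)^2.
The limit of the ratio is -∞.

Final answer: -∞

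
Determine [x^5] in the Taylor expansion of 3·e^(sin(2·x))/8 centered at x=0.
Expand to order 5: 3·e^(sin(2·x))/8 = -4·x^5/5 - 3·x^4/4 + 3·x^2/4 + 3·x/4 + 3/8 + O(x^6).
The coefficient of x^5 is -4/5.

Final answer: -4/5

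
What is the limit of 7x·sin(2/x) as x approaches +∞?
As x → +∞: let u = 2/x → 0⁺; then 7·x·sin(2/x) = 7·2·sin(u)/u → 7·2·1 = 14.
Limit = 14.

Final answer: 14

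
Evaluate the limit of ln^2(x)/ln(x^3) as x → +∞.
This is an ∞/∞ indeterminate form as x → +∞.
Write ln(x^3) = 3·ln(x), reducing the quotient to ln(x)/3 → ∞.
Limit = ∞.

Final answer: ∞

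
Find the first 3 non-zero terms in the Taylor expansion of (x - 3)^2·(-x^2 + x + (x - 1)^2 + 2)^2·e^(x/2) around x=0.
81·x^2/8 - 135·x/2 + 81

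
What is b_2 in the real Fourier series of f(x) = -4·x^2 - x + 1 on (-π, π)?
b_2 = (1/π) ∫_{-π}^{π} f(x)·sin(2x) dx.
Evaluate the integral (use parity and integration by parts as needed): b_2 = 1.

Final answer: 1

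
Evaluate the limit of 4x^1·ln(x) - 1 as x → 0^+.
The product is a 0·∞ indeterminate form at x → 0⁺.
Rewrite the product as 4·ln(x) / x^(-1) and apply L'Hôpital, or use the standard hierarchy x^(-1) ≫ |ln x| as x → 0⁺.
The indeterminate product → 0, so the limit = -1.

Final answer: -1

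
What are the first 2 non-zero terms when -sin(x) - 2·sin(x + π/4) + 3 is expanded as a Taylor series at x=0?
x·(-√(2) - 1) - √(2) + 3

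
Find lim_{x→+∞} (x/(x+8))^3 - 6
As x → +∞: x/(x+8) = 1/(1 + 8/x) → 1, and the 3rd power of a limit-1 base also → 1; with the additive constant, 1 - 6 = -5.
Limit = -5.

Final answer: -5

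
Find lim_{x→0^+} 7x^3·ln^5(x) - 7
The product is a 0·∞ indeterminate form at x → 0⁺.
Rewrite the product as 7·ln^5(x) / x^(-3) and apply L'Hôpital, or use the standard hierarchy x^(-3) ≫ |ln x|^5 as x → 0⁺.
The indeterminate product → 0, so the limit = -7.

Final answer: -7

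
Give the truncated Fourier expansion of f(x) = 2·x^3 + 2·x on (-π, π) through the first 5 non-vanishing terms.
(-20 + 4·π^2)·sin(x) + (1 - 2·π^2)·sin(2·x) + (4/9 + 4·π^2/3)·sin(3·x) + (-π^2 - 5/8)·sin(4·x) + (76/125 + 4·π^2/5)·sin(5·x)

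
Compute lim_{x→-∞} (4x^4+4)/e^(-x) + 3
The quotient is an ∞/∞ indeterminate form as x → -∞.
Compare growth rates of the dominant terms (exponentials ≫ polynomials ≫ logarithms), or apply L'Hôpital's rule; the quotient → 0.
Adding the constant: 0 + 3 = 3. Limit = 3.

Final answer: 3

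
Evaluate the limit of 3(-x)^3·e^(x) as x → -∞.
This is a 0·∞ indeterminate form at x → -∞.
Rewrite the product as 3(-x)^3 / e^(-x) (an ∞/∞ form) and apply L'Hôpital, or use the standard hierarchy e^(|x|) ≫ |(-x)^3| as x → -∞.
The indeterminate product → 0, so the limit = 0.

Final answer: 0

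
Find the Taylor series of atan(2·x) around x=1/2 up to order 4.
π/4 + (x - 1/2) - (x - 1/2)^2 + 2·(x - 1/2)^3/3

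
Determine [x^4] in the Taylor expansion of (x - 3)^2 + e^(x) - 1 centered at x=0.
Expand to order 4: (x - 3)^2 + e^(x) - 1 = x^4/24 + x^3/6 + 3·x^2/2 - 5·x + 9 + O(x^5).
The coefficient of x^4 is 1/24.

Final answer: 1/24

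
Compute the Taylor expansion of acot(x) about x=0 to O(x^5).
x^3/3 - x + π/2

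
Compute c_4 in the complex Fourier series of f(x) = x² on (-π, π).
Compute the real Fourier coefficients first: a_4 = 1/4, b_4 = 0.
Then c_4 = (a_4 − i·b_4)/2 = 1/8.

Final answer: 1/8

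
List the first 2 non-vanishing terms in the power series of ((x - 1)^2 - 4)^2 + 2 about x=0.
12·x + 11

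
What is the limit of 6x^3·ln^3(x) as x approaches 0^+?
This is a 0·∞ indeterminate form at x → 0⁺.
Rewrite the product as 6·ln^3(x) / x^(-3) and apply L'Hôpital, or use the standard hierarchy x^(-3) ≫ |ln x|^3 as x → 0⁺.
The indeterminate product → 0, so the limit = 0.

Final answer: 0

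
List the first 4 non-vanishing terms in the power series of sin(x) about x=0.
-x^7/5040 + x^5/120 - x^3/6 + x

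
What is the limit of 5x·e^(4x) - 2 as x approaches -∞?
The product is a 0·∞ indeterminate form at x → -∞.
Rewrite the product as 5x / e^(-4x) (an ∞/∞ form) and apply L'Hôpital, or use the standard hierarchy e^(4|x|) ≫ |x| as x → -∞.
The indeterminate product → 0, so the limit = -2.

Final answer: -2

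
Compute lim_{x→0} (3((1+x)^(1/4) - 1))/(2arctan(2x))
Both numerator and denominator → 0 as x → 0; this is a 0/0 indeterminate form.
Expand each to leading order near x = 0: numerator ~ 3·x/4, denominator ~ 4·x.
The limit of the ratio is 3/16.

Final answer: 3/16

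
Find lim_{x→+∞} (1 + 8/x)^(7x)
As x → +∞: write (1 + 8/x)^(7x) = ((1 + 8/x)^x)^7 → (e^8)^7 = e^56.
Limit = e^(56).

Final answer: e^(56)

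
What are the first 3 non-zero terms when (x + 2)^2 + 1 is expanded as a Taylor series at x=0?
x^2 + 4·x + 5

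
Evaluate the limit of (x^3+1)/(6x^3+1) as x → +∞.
This is an ∞/∞ indeterminate form as x → +∞.
Divide numerator and denominator by x^3 and let the lower-order terms vanish; the leading terms give 1/6.
Limit = 1/6.

Final answer: 1/6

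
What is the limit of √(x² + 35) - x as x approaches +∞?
This is an ∞ − ∞ indeterminate form.
Multiply and divide by the conjugate √(x²+35) + x; the x² terms cancel, leaving 35/(√(x²+35)+x) → 0.
Limit = 0.

Final answer: 0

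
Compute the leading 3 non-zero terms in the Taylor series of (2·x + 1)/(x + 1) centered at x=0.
-x^2 + x + 1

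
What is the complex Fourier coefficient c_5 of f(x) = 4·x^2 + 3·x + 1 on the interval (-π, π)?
Compute the real Fourier coefficients first: a_5 = -16/25, b_5 = 6/5.
Then c_5 = (a_5 − i·b_5)/2 = -8/25 - 3·i/5.

Final answer: -8/25 - 3·i/5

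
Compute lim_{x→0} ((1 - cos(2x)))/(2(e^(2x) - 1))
Both numerator and denominator → 0 as x → 0; this is a 0/0 indeterminate form.
Expand each to leading order near x = 0: numerator ~ 2·x^2, denominator ~ 4·x.
The limit of the ratio is 0.

Final answer: 0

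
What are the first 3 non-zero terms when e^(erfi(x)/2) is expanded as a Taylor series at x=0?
x^2/(2·π) + x/√(π) + 1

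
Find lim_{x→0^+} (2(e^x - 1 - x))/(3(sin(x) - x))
Both numerator and denominator → 0 as x → 0^+; this is a 0/0 indeterminate form.
Expand each to leading order near x = 0: numerator ~ x^2, denominator ~ -x^3/2.
The limit of the ratio is -∞.

Final answer: -∞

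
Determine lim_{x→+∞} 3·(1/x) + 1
Evaluate the dominant behaviour as x → +∞; each term tends to a finite value or vanishes.
Limit = 1.

Final answer: 1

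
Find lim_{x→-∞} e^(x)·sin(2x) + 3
Evaluate the dominant behaviour as x → -∞; each term tends to a finite value or vanishes.
Limit = 3.

Final answer: 3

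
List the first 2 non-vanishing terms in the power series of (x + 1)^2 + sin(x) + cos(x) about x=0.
3·x + 2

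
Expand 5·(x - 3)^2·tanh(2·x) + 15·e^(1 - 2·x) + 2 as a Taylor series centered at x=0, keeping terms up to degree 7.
x^7·(-6080/21 - 8·e/21) + x^6·(-128 + 4·e/3) + x^5·(536/3 - 4·e) + x^4·(10·e + 80) + x^3·(-110 - 20·e) + x^2·(-60 + 30·e) + x·(90 - 30·e) + 2 + 15·e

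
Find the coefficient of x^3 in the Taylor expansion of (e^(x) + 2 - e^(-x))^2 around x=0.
Expand to order 3: (e^(x) + 2 - e^(-x))^2 = 4·x^3/3 + 4·x^2 + 8·x + 4 + O(x^4).
The coefficient of x^3 is 4/3.

Final answer: 4/3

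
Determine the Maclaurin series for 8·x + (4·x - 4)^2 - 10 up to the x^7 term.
16·x^2 - 24·x + 6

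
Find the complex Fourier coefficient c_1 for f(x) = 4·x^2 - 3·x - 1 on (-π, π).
Compute the real Fourier coefficients first: a_1 = -16, b_1 = -6.
Then c_1 = (a_1 − i·b_1)/2 = -8 + 3·i.

Final answer: -8 + 3·i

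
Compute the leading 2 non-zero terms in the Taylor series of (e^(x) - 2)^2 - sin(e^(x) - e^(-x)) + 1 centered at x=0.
2 - 4·x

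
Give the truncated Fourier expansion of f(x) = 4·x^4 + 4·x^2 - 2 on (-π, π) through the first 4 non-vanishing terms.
(176 - 32·π^2)·cos(x) + (-8 + 8·π^2)·cos(2·x) + (16/27 - 32·π^2/9)·cos(3·x) - 2 + 4·π^2/3 + 4·π^4/5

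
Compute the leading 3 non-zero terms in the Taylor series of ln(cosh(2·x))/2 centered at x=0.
32·x^6/45 - 2·x^4/3 + x^2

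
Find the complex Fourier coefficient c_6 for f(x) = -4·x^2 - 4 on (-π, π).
Compute the real Fourier coefficients first: a_6 = -4/9, b_6 = 0.
Then c_6 = (a_6 − i·b_6)/2 = -2/9.

Final answer: -2/9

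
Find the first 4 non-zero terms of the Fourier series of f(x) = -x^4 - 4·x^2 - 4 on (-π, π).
(-32 + 8·π^2)·cos(x) + (-2·π^2 - 1)·cos(2·x) + (32/27 + 8·π^2/9)·cos(3·x) - π^4/5 - 4·π^2/3 - 4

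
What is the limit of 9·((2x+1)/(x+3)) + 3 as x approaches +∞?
Evaluate the dominant behaviour as x → +∞; each term tends to a finite value or vanishes.
Limit = 21.

Final answer: 21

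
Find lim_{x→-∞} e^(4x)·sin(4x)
Evaluate the dominant behaviour as x → -∞; each term tends to a finite value or vanishes.
Limit = 0.

Final answer: 0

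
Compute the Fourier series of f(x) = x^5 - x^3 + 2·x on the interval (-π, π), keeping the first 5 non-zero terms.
(-42·π^2 + 2·π^4 + 256)·sin(x) + (-π^4 - 11 + 6·π^2)·sin(2·x) + (-58·π^2/27 + 224/81 + 2·π^4/3)·sin(3·x) + (-π^4/2 - 91/64 + 9·π^2/8)·sin(4·x) + (-18·π^2/25 + 608/625 + 2·π^4/5)·sin(5·x)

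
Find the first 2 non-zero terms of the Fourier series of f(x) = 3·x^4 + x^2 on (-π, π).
(140 - 24·π^2)·cos(x) + π^2/3 + 3·π^4/5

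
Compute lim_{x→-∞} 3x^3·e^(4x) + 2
The product is a 0·∞ indeterminate form at x → -∞.
Rewrite the product as 3x^3 / e^(-4x) (an ∞/∞ form) and apply L'Hôpital, or use the standard hierarchy e^(4|x|) ≫ |x^3| as x → -∞.
The indeterminate product → 0, so the limit = 2.

Final answer: 2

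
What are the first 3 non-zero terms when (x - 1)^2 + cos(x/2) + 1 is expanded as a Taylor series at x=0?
7·x^2/8 - 2·x + 3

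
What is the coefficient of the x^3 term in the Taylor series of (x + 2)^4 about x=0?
Expand to order 3: (x + 2)^4 = 8·x^3 + 24·x^2 + 32·x + 16 + O(x^4).
The coefficient of x^3 is 8.

Final answer: 8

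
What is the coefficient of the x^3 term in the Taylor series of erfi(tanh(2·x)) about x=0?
Expand to order 3: erfi(tanh(2·x)) = 4·x/√(π) + O(x^4).
The coefficient of x^3 is 0.

Final answer: 0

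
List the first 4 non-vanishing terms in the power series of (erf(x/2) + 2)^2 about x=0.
-x^3/(3·√(π)) + x^2/π + 4·x/√(π) + 4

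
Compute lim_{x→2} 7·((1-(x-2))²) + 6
Direct substitution at x = 2 gives 13.

Final answer: 13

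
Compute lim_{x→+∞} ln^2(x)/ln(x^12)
This is an ∞/∞ indeterminate form as x → +∞.
Write ln(x^12) = 12·ln(x), reducing the quotient to ln(x)/12 → ∞.
Limit = ∞.

Final answer: ∞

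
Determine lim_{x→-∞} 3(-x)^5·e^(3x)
This is a 0·∞ indeterminate form at x → -∞.
Rewrite the product as 3(-x)^5 / e^(-3x) (an ∞/∞ form) and apply L'Hôpital, or use the standard hierarchy e^(3|x|) ≫ |(-x)^5| as x → -∞.
The indeterminate product → 0, so the limit = 0.

Final answer: 0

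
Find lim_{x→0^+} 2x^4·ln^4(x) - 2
The product is a 0·∞ indeterminate form at x → 0⁺.
Rewrite the product as 2·ln^4(x) / x^(-4) and apply L'Hôpital, or use the standard hierarchy x^(-4) ≫ |ln x|^4 as x → 0⁺.
The indeterminate product → 0, so the limit = -2.

Final answer: -2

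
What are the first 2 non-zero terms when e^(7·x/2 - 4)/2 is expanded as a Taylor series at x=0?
7·x·e^(-4)/4 + e^(-4)/2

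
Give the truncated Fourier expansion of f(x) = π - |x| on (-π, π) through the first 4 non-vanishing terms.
4·cos(x)/π + 4·cos(3·x)/(9·π) + 4·cos(5·x)/(25·π) + π/2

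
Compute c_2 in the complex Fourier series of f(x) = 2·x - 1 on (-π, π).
Compute the real Fourier coefficients first: a_2 = 0, b_2 = -2.
Then c_2 = (a_2 − i·b_2)/2 = i.

Final answer: i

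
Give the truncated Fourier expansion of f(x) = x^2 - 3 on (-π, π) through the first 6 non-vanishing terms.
-4·cos(x) + cos(2·x) - 4·cos(3·x)/9 + cos(4·x)/4 - 4·cos(5·x)/25 - 3 + π^2/3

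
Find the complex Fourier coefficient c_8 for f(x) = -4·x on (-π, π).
Compute the real Fourier coefficients first: a_8 = 0, b_8 = 1.
Then c_8 = (a_8 − i·b_8)/2 = -i/2.

Final answer: -i/2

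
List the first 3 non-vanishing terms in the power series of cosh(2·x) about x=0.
2·x^4/3 + 2·x^2 + 1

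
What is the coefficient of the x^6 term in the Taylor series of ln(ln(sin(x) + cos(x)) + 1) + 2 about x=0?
Expand to order 6: ln(ln(sin(x) + cos(x)) + 1) + 2 = -119·x^6/15 + 73·x^5/15 - 37·x^4/12 + 2·x^3 - 3·x^2/2 + x + 2 + O(x^7).
The coefficient of x^6 is -119/15.

Final answer: -119/15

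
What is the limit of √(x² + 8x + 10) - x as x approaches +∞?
This is an ∞ − ∞ indeterminate form.
Multiply and divide by the conjugate √(x²+8x + 10) + x; the x² terms cancel, leaving (8x + 10)/(√(x²+8x + 10)+x) → 8/2 = 4.
Limit = 4.

Final answer: 4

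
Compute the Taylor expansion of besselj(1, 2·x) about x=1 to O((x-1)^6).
besselj(1, 2) + (-besselj(2, 2) + besselj(0, 2))·(x - 1) + (-3·besselj(1, 2)/2 + besselj(3, 2)/2)·(x - 1)^2 + (-besselj(0, 2)/2 - besselj(4, 2)/6 + 2·besselj(2, 2)/3)·(x - 1)^3 + (-5·besselj(3, 2)/24 + besselj(5, 2)/24 + 5·besselj(1, 2)/12)·(x - 1)^4 + (-besselj(2, 2)/8 - besselj(6, 2)/120 + besselj(4, 2)/20 + besselj(0, 2)/12)·(x - 1)^5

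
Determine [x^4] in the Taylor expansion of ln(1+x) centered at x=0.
Expand to order 4: ln(1+x) = -x^4/4 + x^3/3 - x^2/2 + x + O(x^5).
The coefficient of x^4 is -1/4.

Final answer: -1/4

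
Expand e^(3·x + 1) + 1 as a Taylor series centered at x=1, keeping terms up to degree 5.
1 + e^(4) + 3·e^(4)·(x - 1) + 9·e^(4)·(x - 1)^2/2 + 9·e^(4)·(x - 1)^3/2 + 27·e^(4)·(x - 1)^4/8 + 81·e^(4)·(x - 1)^5/40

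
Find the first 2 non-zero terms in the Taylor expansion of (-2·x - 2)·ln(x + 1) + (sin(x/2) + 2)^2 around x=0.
4 - 3·x^2/4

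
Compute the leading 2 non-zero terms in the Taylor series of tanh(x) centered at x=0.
-x^3/3 + x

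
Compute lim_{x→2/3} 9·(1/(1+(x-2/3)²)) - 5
Direct substitution at x = 2/3 gives 4.

Final answer: 4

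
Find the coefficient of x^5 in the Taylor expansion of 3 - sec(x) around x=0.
Expand to order 5: 3 - sec(x) = -5·x^4/24 - x^2/2 + 2 + O(x^6).
The coefficient of x^5 is 0.

Final answer: 0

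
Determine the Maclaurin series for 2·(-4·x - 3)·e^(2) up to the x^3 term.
-8·x·e^(2) - 6·e^(2)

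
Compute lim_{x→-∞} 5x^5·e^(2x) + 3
The product is a 0·∞ indeterminate form at x → -∞.
Rewrite the product as 5x^5 / e^(-2x) (an ∞/∞ form) and apply L'Hôpital, or use the standard hierarchy e^(2|x|) ≫ |x^5| as x → -∞.
The indeterminate product → 0, so the limit = 3.

Final answer: 3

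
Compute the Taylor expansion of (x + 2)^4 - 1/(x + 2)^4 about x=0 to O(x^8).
15·x^7/256 - 21·x^6/256 + 7·x^5/64 + 221·x^4/256 + 261·x^3/32 + 763·x^2/32 + 257·x/8 + 255/16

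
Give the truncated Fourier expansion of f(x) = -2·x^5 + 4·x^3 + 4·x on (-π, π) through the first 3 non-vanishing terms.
(-520 - 4·π^4 + 88·π^2)·sin(x) + (-14·π^2 + 17 + 2·π^4)·sin(2·x) + (-4·π^4/3 - 88/81 + 152·π^2/27)·sin(3·x)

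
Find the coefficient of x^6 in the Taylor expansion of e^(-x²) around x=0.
Expand to order 6: e^(-x²) = -x^6/6 + x^4/2 - x^2 + 1 + O(x^7).
The coefficient of x^6 is -1/6.

Final answer: -1/6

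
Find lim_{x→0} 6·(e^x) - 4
Direct substitution at x = 0 gives 2.

Final answer: 2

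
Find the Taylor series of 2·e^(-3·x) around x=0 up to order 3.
-9·x^3 + 9·x^2 - 6·x + 2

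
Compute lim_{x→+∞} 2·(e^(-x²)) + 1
Evaluate the dominant behaviour as x → +∞; each term tends to a finite value or vanishes.
Limit = 1.

Final answer: 1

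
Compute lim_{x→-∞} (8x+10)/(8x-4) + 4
Evaluate the dominant behaviour as x → -∞; each term tends to a finite value or vanishes.
Limit = 5.

Final answer: 5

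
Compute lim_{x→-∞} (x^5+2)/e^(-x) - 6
The quotient is an ∞/∞ indeterminate form as x → -∞.
Compare growth rates of the dominant terms (exponentials ≫ polynomials ≫ logarithms), or apply L'Hôpital's rule; the quotient → 0.
Adding the constant: 0 - 6 = -6. Limit = -6.

Final answer: -6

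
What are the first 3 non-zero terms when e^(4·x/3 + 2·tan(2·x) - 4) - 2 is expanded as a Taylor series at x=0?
128·x^2·e^(-4)/9 + 16·x·e^(-4)/3 - 2 + e^(-4)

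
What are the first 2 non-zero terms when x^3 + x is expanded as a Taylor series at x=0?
x^3 + x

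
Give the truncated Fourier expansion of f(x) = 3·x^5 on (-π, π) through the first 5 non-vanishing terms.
(-120·π^2 + 6·π^4 + 720)·sin(x) + (-3·π^4 - 45/2 + 15·π^2)·sin(2·x) + (-40·π^2/9 + 80/27 + 2·π^4)·sin(3·x) + (-3·π^4/2 - 45/64 + 15·π^2/8)·sin(4·x) + (-24·π^2/25 + 144/625 + 6·π^4/5)·sin(5·x)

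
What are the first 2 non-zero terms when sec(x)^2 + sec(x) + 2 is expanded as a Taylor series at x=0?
3·x^2/2 + 4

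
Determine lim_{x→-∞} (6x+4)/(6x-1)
Evaluate the dominant behaviour as x → -∞; each term tends to a finite value or vanishes.
Limit = 1.

Final answer: 1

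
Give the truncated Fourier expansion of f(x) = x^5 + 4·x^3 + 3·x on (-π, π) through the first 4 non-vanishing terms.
(-32·π^2 + 2·π^4 + 198)·sin(x) + (-π^4 - 9/2 + π^2)·sin(2·x) + (98/81 + 32·π^2/27 + 2·π^4/3)·sin(3·x) + (-π^4/2 - 11·π^2/8 - 63/64)·sin(4·x)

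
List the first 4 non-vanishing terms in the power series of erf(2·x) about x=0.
-128·x^7/(21·√(π)) + 32·x^5/(5·√(π)) - 16·x^3/(3·√(π)) + 4·x/√(π)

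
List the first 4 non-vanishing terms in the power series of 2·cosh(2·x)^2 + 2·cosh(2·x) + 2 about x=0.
88·x^6/15 + 12·x^4 + 12·x^2 + 6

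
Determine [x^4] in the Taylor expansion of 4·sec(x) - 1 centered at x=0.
Expand to order 4: 4·sec(x) - 1 = 5·x^4/6 + 2·x^2 + 3 + O(x^5).
The coefficient of x^4 is 5/6.

Final answer: 5/6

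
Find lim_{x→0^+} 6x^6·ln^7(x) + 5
The product is a 0·∞ indeterminate form at x → 0⁺.
Rewrite the product as 6·ln^7(x) / x^(-6) and apply L'Hôpital, or use the standard hierarchy x^(-6) ≫ |ln x|^7 as x → 0⁺.
The indeterminate product → 0, so the limit = 5.

Final answer: 5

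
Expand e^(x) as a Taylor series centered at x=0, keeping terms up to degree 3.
x^3/6 + x^2/2 + x + 1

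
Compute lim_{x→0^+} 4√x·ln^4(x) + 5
The product is a 0·∞ indeterminate form at x → 0⁺.
Rewrite the product as 4·ln^4(x) / x^(-1/2) and apply L'Hôpital, or use the standard hierarchy x^(-1/2) ≫ |ln x|^4 as x → 0⁺.
The indeterminate product → 0, so the limit = 5.

Final answer: 5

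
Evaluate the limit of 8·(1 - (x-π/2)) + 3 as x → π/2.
Direct substitution at x = π/2 gives 11.

Final answer: 11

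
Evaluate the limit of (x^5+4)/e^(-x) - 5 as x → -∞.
The quotient is an ∞/∞ indeterminate form as x → -∞.
Compare growth rates of the dominant terms (exponentials ≫ polynomials ≫ logarithms), or apply L'Hôpital's rule; the quotient → 0.
Adding the constant: 0 - 5 = -5. Limit = -5.

Final answer: -5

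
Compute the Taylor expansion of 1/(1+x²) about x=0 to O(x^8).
-x^6 + x^4 - x^2 + 1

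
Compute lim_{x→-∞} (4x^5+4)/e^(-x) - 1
The quotient is an ∞/∞ indeterminate form as x → -∞.
Compare growth rates of the dominant terms (exponentials ≫ polynomials ≫ logarithms), or apply L'Hôpital's rule; the quotient → 0.
Adding the constant: 0 - 1 = -1. Limit = -1.

Final answer: -1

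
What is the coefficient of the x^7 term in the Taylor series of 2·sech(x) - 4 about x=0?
Expand to order 7: 2·sech(x) - 4 = -61·x^6/360 + 5·x^4/12 - x^2 - 2 + O(x^8).
The coefficient of x^7 is 0.

Final answer: 0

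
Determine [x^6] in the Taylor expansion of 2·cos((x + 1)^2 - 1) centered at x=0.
Expand to order 6: 2·cos((x + 1)^2 - 1) = 82·x^6/45 + 8·x^5/3 + x^4/3 - 4·x^3 - 4·x^2 + 2 + O(x^7).
The coefficient of x^6 is 82/45.

Final answer: 82/45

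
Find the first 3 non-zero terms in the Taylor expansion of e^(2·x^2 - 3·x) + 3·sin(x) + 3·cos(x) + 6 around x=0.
-11·x^3 + 5·x^2 + 10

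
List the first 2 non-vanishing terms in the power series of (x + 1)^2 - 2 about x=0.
2·x - 1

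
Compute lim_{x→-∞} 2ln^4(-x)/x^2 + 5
The quotient is an ∞/∞ indeterminate form as x → -∞.
Compare growth rates of the dominant terms (exponentials ≫ polynomials ≫ logarithms), or apply L'Hôpital's rule; the quotient → 0.
Adding the constant: 0 + 5 = 5. Limit = 5.

Final answer: 5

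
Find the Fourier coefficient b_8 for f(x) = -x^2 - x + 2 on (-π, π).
b_8 = (1/π) ∫_{-π}^{π} f(x)·sin(8x) dx.
Evaluate the integral (use parity and integration by parts as needed): b_8 = 1/4.

Final answer: 1/4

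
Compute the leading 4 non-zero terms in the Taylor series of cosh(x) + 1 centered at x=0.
x^6/720 + x^4/24 + x^2/2 + 2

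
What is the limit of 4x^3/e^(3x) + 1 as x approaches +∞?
The quotient is an ∞/∞ indeterminate form as x → +∞.
The exponential denominator e^(3x) dominates the polynomial numerator (e^x ≫ x^3 as x → ∞), so the quotient → 0.
Adding the constant: 0 + 1 = 1. Limit = 1.

Final answer: 1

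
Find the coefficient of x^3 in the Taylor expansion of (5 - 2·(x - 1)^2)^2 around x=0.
Expand to order 3: (5 - 2·(x - 1)^2)^2 = -16·x^3 + 4·x^2 + 24·x + 9 + O(x^4).
The coefficient of x^3 is -16.

Final answer: -16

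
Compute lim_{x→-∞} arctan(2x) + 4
Evaluate the dominant behaviour as x → -∞; each term tends to a finite value or vanishes.
Limit = 4 - π/2.

Final answer: 4 - π/2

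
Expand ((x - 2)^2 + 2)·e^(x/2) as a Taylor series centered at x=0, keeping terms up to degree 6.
13·x^6/7680 + 23·x^5/1920 + 11·x^4/192 + x^3/8 - x^2/4 - x + 6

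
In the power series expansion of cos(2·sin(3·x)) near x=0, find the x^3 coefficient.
Expand to order 3: cos(2·sin(3·x)) = 1 - 18·x^2 + O(x^4).
The coefficient of x^3 is 0.

Final answer: 0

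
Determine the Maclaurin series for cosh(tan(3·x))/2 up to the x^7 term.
14337·x^6/160 + 243·x^4/16 + 9·x^2/4 + 1/2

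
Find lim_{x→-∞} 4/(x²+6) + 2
Evaluate the dominant behaviour as x → -∞; each term tends to a finite value or vanishes.
Limit = 2.

Final answer: 2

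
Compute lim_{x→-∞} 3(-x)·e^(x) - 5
The product is a 0·∞ indeterminate form at x → -∞.
Rewrite the product as 3(-x) / e^(-x) (an ∞/∞ form) and apply L'Hôpital, or use the standard hierarchy e^(|x|) ≫ |(-x)| as x → -∞.
The indeterminate product → 0, so the limit = -5.

Final answer: -5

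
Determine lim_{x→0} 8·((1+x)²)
Direct substitution at x = 0 gives 8.

Final answer: 8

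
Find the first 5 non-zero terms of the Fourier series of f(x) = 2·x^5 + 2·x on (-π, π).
(-80·π^2 + 4·π^4 + 484)·sin(x) + (-2·π^4 - 17 + 10·π^2)·sin(2·x) + (-80·π^2/27 + 268/81 + 4·π^4/3)·sin(3·x) + (-π^4 - 47/32 + 5·π^2/4)·sin(4·x) + (-16·π^2/25 + 596/625 + 4·π^4/5)·sin(5·x)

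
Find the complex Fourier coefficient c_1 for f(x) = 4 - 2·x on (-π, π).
Compute the real Fourier coefficients first: a_1 = 0, b_1 = -4.
Then c_1 = (a_1 − i·b_1)/2 = 2·i.

Final answer: 2·i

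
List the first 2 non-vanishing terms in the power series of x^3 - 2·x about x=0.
x^3 - 2·x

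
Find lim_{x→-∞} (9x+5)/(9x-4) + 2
Evaluate the dominant behaviour as x → -∞; each term tends to a finite value or vanishes.
Limit = 3.

Final answer: 3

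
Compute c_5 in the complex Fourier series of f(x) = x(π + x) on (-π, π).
Compute the real Fourier coefficients first: a_5 = -4/25, b_5 = 2·π/5.
Then c_5 = (a_5 − i·b_5)/2 = -2/25 - i·π/5.

Final answer: -2/25 - i·π/5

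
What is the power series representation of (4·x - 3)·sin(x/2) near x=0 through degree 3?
x^3/16 + 2·x^2 - 3·x/2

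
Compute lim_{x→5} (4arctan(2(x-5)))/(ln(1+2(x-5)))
Both numerator and denominator → 0 as x → 5; this is a 0/0 indeterminate form.
Expand each to leading order near x = 5: numerator ~ 8·(x - 5), denominator ~ 2·(x - 5).
The limit of the ratio is 4.

Final answer: 4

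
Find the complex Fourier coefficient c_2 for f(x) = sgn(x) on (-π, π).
Compute the real Fourier coefficients first: a_2 = 0, b_2 = 0.
Then c_2 = (a_2 − i·b_2)/2 = 0.

Final answer: 0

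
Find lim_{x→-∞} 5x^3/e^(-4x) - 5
The quotient is an ∞/∞ indeterminate form as x → -∞.
Compare growth rates of the dominant terms (exponentials ≫ polynomials ≫ logarithms), or apply L'Hôpital's rule; the quotient → 0.
Adding the constant: 0 - 5 = -5. Limit = -5.

Final answer: -5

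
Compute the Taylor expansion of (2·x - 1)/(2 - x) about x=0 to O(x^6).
3·x^5/64 + 3·x^4/32 + 3·x^3/16 + 3·x^2/8 + 3·x/4 - 1/2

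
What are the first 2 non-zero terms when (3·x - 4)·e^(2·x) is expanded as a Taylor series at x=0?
-5·x - 4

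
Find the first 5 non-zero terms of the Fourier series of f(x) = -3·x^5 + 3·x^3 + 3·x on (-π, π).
(-750 - 6·π^4 + 126·π^2)·sin(x) + (-18·π^2 + 24 + 3·π^4)·sin(2·x) + (-2·π^4 - 62/27 + 58·π^2/9)·sin(3·x) + (-27·π^2/8 - 15/64 + 3·π^4/2)·sin(4·x) + (-6·π^4/5 + 426/625 + 54·π^2/25)·sin(5·x)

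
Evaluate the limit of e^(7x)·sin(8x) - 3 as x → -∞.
Evaluate the dominant behaviour as x → -∞; each term tends to a finite value or vanishes.
Limit = -3.

Final answer: -3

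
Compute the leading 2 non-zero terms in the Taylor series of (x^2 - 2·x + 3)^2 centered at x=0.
9 - 12·x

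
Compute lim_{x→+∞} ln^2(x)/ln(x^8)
This is an ∞/∞ indeterminate form as x → +∞.
Write ln(x^8) = 8·ln(x), reducing the quotient to ln(x)/8 → ∞.
Limit = ∞.

Final answer: ∞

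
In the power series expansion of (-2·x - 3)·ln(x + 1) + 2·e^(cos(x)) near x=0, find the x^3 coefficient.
Expand to order 3: (-2·x - 3)·ln(x + 1) + 2·e^(cos(x)) = x^2·(-e - 1/2) - 3·x + 2·e + O(x^4).
The coefficient of x^3 is 0.

Final answer: 0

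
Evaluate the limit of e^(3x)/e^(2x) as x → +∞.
This is an ∞/∞ indeterminate form as x → +∞.
Rewrite e^(3x)/e^(2x) = e^((3−2)x) = e^(x); the exponent coefficient is 1 > 0 so e^(x) → ∞.
Limit = ∞.

Final answer: ∞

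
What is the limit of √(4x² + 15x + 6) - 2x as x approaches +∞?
As x → +∞: multiply by the conjugate to get (15x+6)/(√(4x²+15x+6)+2x); the denominator ~ 4x, so the limit is 15/4.
Limit = 15/4.

Final answer: 15/4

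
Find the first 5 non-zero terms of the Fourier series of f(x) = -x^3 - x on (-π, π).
(10 - 2·π^2)·sin(x) + (-1/2 + π^2)·sin(2·x) + (-2·π^2/3 - 2/9)·sin(3·x) + (5/16 + π^2/2)·sin(4·x) + (-2·π^2/5 - 38/125)·sin(5·x)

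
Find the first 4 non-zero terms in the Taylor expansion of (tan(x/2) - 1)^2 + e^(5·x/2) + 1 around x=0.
121·x^3/48 + 27·x^2/8 + 3·x/2 + 3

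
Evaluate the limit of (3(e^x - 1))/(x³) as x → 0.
Both numerator and denominator → 0 as x → 0; this is a 0/0 indeterminate form.
Expand each to leading order near x = 0: numerator ~ 3·x, denominator ~ x^3.
The limit of the ratio is ∞.

Final answer: ∞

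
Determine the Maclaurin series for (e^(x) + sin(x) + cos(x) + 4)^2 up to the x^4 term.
x^4 + 4·x^2 + 24·x + 36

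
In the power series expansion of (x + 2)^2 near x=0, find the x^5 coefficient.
Expand to order 5: (x + 2)^2 = x^2 + 4·x + 4 + O(x^6).
The coefficient of x^5 is 0.

Final answer: 0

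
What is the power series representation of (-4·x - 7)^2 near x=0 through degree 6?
16·x^2 + 56·x + 49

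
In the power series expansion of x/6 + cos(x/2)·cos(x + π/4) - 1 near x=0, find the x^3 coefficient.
Expand to order 3: x/6 + cos(x/2)·cos(x + π/4) - 1 = 7·√(2)·x^3/48 - 5·√(2)·x^2/16 + x·(1/6 - √(2)/2) - 1 + √(2)/2 + O(x^4).
The coefficient of x^3 is 7·√(2)/48.

Final answer: 7·√(2)/48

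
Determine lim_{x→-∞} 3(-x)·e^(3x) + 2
The product is a 0·∞ indeterminate form at x → -∞.
Rewrite the product as 3(-x) / e^(-3x) (an ∞/∞ form) and apply L'Hôpital, or use the standard hierarchy e^(3|x|) ≫ |(-x)| as x → -∞.
The indeterminate product → 0, so the limit = 2.

Final answer: 2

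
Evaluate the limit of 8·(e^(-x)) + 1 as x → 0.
Direct substitution at x = 0 gives 9.

Final answer: 9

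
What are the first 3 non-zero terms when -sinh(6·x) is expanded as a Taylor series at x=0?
-324·x^5/5 - 36·x^3 - 6·x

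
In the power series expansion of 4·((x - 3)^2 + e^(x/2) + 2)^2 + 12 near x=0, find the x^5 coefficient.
Expand to order 5: 4·((x - 3)^2 + e^(x/2) + 2)^2 + 12 = 47·x^5/480 + 211·x^4/48 - 95·x^3/2 + 229·x^2 - 528·x + 588 + O(x^6).
The coefficient of x^5 is 47/480.

Final answer: 47/480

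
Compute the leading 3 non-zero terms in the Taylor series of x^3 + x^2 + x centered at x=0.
x^3 + x^2 + x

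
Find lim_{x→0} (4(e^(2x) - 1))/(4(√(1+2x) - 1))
Both numerator and denominator → 0 as x → 0; this is a 0/0 indeterminate form.
Expand each to leading order near x = 0: numerator ~ 8·x, denominator ~ 4·x.
The limit of the ratio is 2.

Final answer: 2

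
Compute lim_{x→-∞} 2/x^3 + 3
Evaluate the dominant behaviour as x → -∞; each term tends to a finite value or vanishes.
Limit = 3.

Final answer: 3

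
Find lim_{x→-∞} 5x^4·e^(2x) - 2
The product is a 0·∞ indeterminate form at x → -∞.
Rewrite the product as 5x^4 / e^(-2x) (an ∞/∞ form) and apply L'Hôpital, or use the standard hierarchy e^(2|x|) ≫ |x^4| as x → -∞.
The indeterminate product → 0, so the limit = -2.

Final answer: -2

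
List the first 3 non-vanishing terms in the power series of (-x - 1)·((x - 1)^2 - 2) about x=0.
x^2 + 3·x + 1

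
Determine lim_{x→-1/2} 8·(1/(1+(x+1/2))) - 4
Direct substitution at x = -1/2 gives 4.

Final answer: 4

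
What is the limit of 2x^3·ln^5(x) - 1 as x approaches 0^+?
The product is a 0·∞ indeterminate form at x → 0⁺.
Rewrite the product as 2·ln^5(x) / x^(-3) and apply L'Hôpital, or use the standard hierarchy x^(-3) ≫ |ln x|^5 as x → 0⁺.
The indeterminate product → 0, so the limit = -1.

Final answer: -1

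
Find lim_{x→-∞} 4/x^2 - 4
Evaluate the dominant behaviour as x → -∞; each term tends to a finite value or vanishes.
Limit = -4.

Final answer: -4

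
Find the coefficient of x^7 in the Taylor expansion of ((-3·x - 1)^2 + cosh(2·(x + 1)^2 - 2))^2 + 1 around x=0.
Expand to order 7: ((-3·x - 1)^2 + cosh(2·(x + 1)^2 - 2))^2 + 1 = 19168·x^7/15 + 37684·x^6/45 + 1528·x^5/3 + 1307·x^4/3 + 236·x^3 + 104·x^2 + 24·x + 5 + O(x^8).
The coefficient of x^7 is 19168/15.

Final answer: 19168/15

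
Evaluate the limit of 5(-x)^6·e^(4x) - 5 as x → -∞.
The product is a 0·∞ indeterminate form at x → -∞.
Rewrite the product as 5(-x)^6 / e^(-4x) (an ∞/∞ form) and apply L'Hôpital, or use the standard hierarchy e^(4|x|) ≫ |(-x)^6| as x → -∞.
The indeterminate product → 0, so the limit = -5.

Final answer: -5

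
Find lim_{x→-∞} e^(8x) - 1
Evaluate the dominant behaviour as x → -∞; each term tends to a finite value or vanishes.
Limit = -1.

Final answer: -1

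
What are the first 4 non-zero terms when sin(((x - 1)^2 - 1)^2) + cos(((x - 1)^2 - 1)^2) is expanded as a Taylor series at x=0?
-7·x^4 - 4·x^3 + 4·x^2 + 1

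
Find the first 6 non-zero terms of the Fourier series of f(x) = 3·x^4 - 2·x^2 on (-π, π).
(152 - 24·π^2)·cos(x) + (-11 + 6·π^2)·cos(2·x) + (8/3 - 8·π^2/3)·cos(3·x) + (-17/16 + 3·π^2/2)·cos(4·x) + (344/625 - 24·π^2/25)·cos(5·x) - 2·π^2/3 + 3·π^4/5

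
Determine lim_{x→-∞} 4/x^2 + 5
Evaluate the dominant behaviour as x → -∞; each term tends to a finite value or vanishes.
Limit = 5.

Final answer: 5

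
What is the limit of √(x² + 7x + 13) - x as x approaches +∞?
This is an ∞ − ∞ indeterminate form.
Multiply and divide by the conjugate √(x²+7x + 13) + x; the x² terms cancel, leaving (7x + 13)/(√(x²+7x + 13)+x) → 7/2.
Limit = 7/2.

Final answer: 7/2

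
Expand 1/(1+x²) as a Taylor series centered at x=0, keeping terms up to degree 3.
1 - x^2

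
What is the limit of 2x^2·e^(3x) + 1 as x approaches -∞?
The product is a 0·∞ indeterminate form at x → -∞.
Rewrite the product as 2x^2 / e^(-3x) (an ∞/∞ form) and apply L'Hôpital, or use the standard hierarchy e^(3|x|) ≫ |x^2| as x → -∞.
The indeterminate product → 0, so the limit = 1.

Final answer: 1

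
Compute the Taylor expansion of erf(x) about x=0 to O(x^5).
-2·x^3/(3·√(π)) + 2·x/√(π)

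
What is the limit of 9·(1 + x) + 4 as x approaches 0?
Direct substitution at x = 0 gives 13.

Final answer: 13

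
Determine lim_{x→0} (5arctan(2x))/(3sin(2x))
Both numerator and denominator → 0 as x → 0; this is a 0/0 indeterminate form.
Expand each to leading order near x = 0: numerator ~ 10·x, denominator ~ 6·x.
The limit of the ratio is 5/3.

Final answer: 5/3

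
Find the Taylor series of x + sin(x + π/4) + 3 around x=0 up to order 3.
-√(2)·x^3/12 - √(2)·x^2/4 + x·(√(2)/2 + 1) + √(2)/2 + 3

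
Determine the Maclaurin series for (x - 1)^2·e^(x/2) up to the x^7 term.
47·x^7/215040 + 97·x^6/46080 + 61·x^5/3840 + 11·x^4/128 + 13·x^3/48 + x^2/8 - 3·x/2 + 1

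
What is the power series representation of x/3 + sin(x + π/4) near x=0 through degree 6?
-√(2)·x^6/1440 + √(2)·x^5/240 + √(2)·x^4/48 - √(2)·x^3/12 - √(2)·x^2/4 + x·(1/3 + √(2)/2) + √(2)/2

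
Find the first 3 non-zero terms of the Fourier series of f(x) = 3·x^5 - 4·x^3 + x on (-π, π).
(-128·π^2 + 6·π^4 + 770)·sin(x) + (-3·π^4 - 59/2 + 19·π^2)·sin(2·x) + (-64·π^2/9 + 146/27 + 2·π^4)·sin(3·x)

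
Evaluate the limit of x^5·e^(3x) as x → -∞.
This is a 0·∞ indeterminate form at x → -∞.
Rewrite the product as x^5 / e^(-3x) (an ∞/∞ form) and apply L'Hôpital, or use the standard hierarchy e^(3|x|) ≫ |x^5| as x → -∞.
The indeterminate product → 0, so the limit = 0.

Final answer: 0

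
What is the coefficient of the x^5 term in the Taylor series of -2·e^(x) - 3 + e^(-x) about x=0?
Expand to order 5: -2·e^(x) - 3 + e^(-x) = -x^5/40 - x^4/24 - x^3/2 - x^2/2 - 3·x - 4 + O(x^6).
The coefficient of x^5 is -1/40.

Final answer: -1/40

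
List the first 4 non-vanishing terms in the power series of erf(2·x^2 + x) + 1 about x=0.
-2·x^3/(3·√(π)) + 4·x^2/√(π) + 2·x/√(π) + 1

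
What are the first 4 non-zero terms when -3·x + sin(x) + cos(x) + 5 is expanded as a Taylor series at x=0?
-x^3/6 - x^2/2 - 2·x + 6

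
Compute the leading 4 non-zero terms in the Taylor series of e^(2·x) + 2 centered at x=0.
4·x^3/3 + 2·x^2 + 2·x + 3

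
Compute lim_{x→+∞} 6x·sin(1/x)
As x → +∞: let u = 1/x → 0⁺; then 6·x·sin(1/x) = 6·1·sin(u)/u → 6·1·1 = 6.
Limit = 6.

Final answer: 6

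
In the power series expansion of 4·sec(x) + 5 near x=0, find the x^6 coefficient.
Expand to order 6: 4·sec(x) + 5 = 61·x^6/180 + 5·x^4/6 + 2·x^2 + 9 + O(x^7).
The coefficient of x^6 is 61/180.

Final answer: 61/180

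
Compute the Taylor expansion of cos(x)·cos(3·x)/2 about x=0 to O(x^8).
-13·x^6/9 + 17·x^4/6 - 5·x^2/2 + 1/2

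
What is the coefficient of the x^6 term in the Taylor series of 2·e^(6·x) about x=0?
Expand to order 6: 2·e^(6·x) = 648·x^6/5 + 648·x^5/5 + 108·x^4 + 72·x^3 + 36·x^2 + 12·x + 2 + O(x^7).
The coefficient of x^6 is 648/5.

Final answer: 648/5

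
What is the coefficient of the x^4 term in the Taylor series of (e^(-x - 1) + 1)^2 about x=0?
(e^(-1)/(12·(e^(-1) + 1)) + 7·e^(-2)/(12·(e^(-1) + 1)^2))·(e^(-1) + 1)^2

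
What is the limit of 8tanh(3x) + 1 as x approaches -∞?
Evaluate the dominant behaviour as x → -∞; each term tends to a finite value or vanishes.
Limit = -7.

Final answer: -7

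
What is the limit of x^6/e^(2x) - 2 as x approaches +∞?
The quotient is an ∞/∞ indeterminate form as x → +∞.
The exponential denominator e^(2x) dominates the polynomial numerator (e^x ≫ x^6 as x → ∞), so the quotient → 0.
Adding the constant: 0 - 2 = -2. Limit = -2.

Final answer: -2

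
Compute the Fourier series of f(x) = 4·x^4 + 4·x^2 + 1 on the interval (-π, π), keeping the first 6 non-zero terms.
(176 - 32·π^2)·cos(x) + (-8 + 8·π^2)·cos(2·x) + (16/27 - 32·π^2/9)·cos(3·x) + (1/4 + 2·π^2)·cos(4·x) + (-32·π^2/25 - 208/625)·cos(5·x) + 1 + 4·π^2/3 + 4·π^4/5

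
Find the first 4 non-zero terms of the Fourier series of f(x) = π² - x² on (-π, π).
4·cos(x) - cos(2·x) + 4·cos(3·x)/9 + 2·π^2/3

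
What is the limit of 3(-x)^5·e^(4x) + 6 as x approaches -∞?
The product is a 0·∞ indeterminate form at x → -∞.
Rewrite the product as 3(-x)^5 / e^(-4x) (an ∞/∞ form) and apply L'Hôpital, or use the standard hierarchy e^(4|x|) ≫ |(-x)^5| as x → -∞.
The indeterminate product → 0, so the limit = 6.

Final answer: 6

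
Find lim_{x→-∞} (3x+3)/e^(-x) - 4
The quotient is an ∞/∞ indeterminate form as x → -∞.
Compare growth rates of the dominant terms (exponentials ≫ polynomials ≫ logarithms), or apply L'Hôpital's rule; the quotient → 0.
Adding the constant: 0 - 4 = -4. Limit = -4.

Final answer: -4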